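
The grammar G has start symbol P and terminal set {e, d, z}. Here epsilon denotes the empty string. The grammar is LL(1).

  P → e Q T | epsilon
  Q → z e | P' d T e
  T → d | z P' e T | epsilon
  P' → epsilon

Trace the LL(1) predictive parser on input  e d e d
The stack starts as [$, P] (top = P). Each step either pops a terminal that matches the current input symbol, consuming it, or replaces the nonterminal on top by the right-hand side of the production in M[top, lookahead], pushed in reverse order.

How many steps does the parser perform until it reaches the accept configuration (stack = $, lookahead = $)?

9

     Stack         Input      Action
  1  $ P           e d e d $  expand P → e Q T
  2  $ T Q e       e d e d $  match e
  3  $ T Q         d e d $    expand Q → P' d T e
  4  $ T e T d P'  d e d $    expand P' → epsilon
  5  $ T e T d     d e d $    match d
  6  $ T e T       e d $      expand T → epsilon
  7  $ T e         e d $      match e
  8  $ T           d $        expand T → d
  9  $ d           d $        match d
Accept reached after 9 steps.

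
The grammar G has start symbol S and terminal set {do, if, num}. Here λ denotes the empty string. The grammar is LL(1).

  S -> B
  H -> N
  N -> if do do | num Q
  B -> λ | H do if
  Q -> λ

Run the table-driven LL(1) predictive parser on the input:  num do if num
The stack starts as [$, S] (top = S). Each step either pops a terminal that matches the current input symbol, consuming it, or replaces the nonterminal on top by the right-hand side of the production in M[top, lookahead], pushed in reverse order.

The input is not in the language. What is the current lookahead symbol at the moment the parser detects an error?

     Stack          Input            Action
  1  $ S            num do if num $  expand S -> B
  2  $ B            num do if num $  expand B -> H do if
  3  $ if do H      num do if num $  expand H -> N
  4  $ if do N      num do if num $  expand N -> num Q
  5  $ if do Q num  num do if num $  match num
  6  $ if do Q      do if num $      expand Q -> λ
  7  $ if do        do if num $      match do
  8  $ if           if num $         match if
  9  $              num $            error: stack empty but input remains

num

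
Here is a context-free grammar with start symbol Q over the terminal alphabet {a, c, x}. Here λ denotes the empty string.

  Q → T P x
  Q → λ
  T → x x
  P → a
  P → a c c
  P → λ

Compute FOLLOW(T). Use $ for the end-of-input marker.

FIRST(T) = {x}
FIRST(P) = {λ, a}
FIRST(Q) = {λ, x}  (via T P x)
FOLLOW(Q) includes $ since Q is the start symbol.
FOLLOW(Q): Q appears on no right-hand side. Thus FOLLOW(Q) = {$}.
FOLLOW(T): in Q→T P x, T is followed by P x with FIRST {a, x}. Thus FOLLOW(T) = {a, x}.
FOLLOW(P): in Q→T P x, P is followed by x with FIRST {x}. Thus FOLLOW(P) = {x}.

{a, x}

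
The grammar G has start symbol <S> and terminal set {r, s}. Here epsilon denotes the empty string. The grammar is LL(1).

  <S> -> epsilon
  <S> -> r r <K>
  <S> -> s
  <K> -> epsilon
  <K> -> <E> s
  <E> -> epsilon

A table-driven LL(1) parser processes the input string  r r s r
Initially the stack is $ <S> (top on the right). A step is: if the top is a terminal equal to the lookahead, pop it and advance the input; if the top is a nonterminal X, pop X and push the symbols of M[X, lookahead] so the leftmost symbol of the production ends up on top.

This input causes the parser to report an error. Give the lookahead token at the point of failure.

     Stack      Input      Action
  1  $ <S>      r r s r $  expand <S> -> r r <K>
  2  $ <K> r r  r r s r $  match r
  3  $ <K> r    r s r $    match r
  4  $ <K>      s r $      expand <K> -> <E> s
  5  $ s <E>    s r $      expand <E> -> epsilon
  6  $ s        s r $      match s
  7  $          r $        error: stack empty but input remains

r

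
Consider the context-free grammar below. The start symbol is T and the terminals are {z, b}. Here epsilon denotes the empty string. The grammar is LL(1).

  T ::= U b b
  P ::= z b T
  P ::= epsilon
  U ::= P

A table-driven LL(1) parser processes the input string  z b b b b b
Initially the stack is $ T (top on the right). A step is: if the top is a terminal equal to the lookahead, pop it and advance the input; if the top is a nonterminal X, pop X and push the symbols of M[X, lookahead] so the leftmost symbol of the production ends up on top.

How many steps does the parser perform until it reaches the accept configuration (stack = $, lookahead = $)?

12

      Stack        Input          Action
   1  $ T          z b b b b b $  expand T ::= U b b
   2  $ b b U      z b b b b b $  expand U ::= P
   3  $ b b P      z b b b b b $  expand P ::= z b T
   4  $ b b T b z  z b b b b b $  match z
   5  $ b b T b    b b b b b $    match b
   6  $ b b T      b b b b $      expand T ::= U b b
   7  $ b b b b U  b b b b $      expand U ::= P
   8  $ b b b b P  b b b b $      expand P ::= epsilon
   9  $ b b b b    b b b b $      match b
  10  $ b b b      b b b $        match b
  11  $ b b        b b $          match b
  12  $ b          b $            match b
Accept reached after 12 steps.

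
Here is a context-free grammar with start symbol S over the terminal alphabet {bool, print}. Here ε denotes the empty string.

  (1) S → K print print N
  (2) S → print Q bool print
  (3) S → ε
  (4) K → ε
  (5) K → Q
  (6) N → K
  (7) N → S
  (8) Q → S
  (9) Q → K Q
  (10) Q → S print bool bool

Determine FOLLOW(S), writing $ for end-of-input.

FIRST(S): from S→K print print N we get {print}; from S→print Q bool print we get {print}; from S→ε we get {ε}. So FIRST(S) = {ε, print}.
FIRST(K): from K→ε we get {ε}; from K→Q we get {ε, print}. So FIRST(K) = {ε, print}.
FIRST(N): from N→K we get {ε, print}; from N→S we get {ε, print}. So FIRST(N) = {ε, print}.
FIRST(Q): from Q→S we get {ε, print}; from Q→K Q we get {ε, print}; from Q→S print bool bool we get {print}. So FIRST(Q) = {ε, print}.
FOLLOW(S) includes $ since S is the start symbol.
FOLLOW(S): in N→S, the suffix after S is empty, so FOLLOW(S) ⊇ FOLLOW(N) = {$, bool, print}; in Q→S, the suffix after S is empty, so FOLLOW(S) ⊇ FOLLOW(Q) = {$, bool, print}; in Q→S print bool bool, S is followed by print bool bool with FIRST {print}. Thus FOLLOW(S) = {$, bool, print}.
FOLLOW(N): in S→K print print N, the suffix after N is empty, so FOLLOW(N) ⊇ FOLLOW(S) = {$, bool, print}. Thus FOLLOW(N) = {$, bool, print}.
FOLLOW(K): in S→K print print N, K is followed by print print N with FIRST {print}; in N→K, the suffix after K is empty, so FOLLOW(K) ⊇ FOLLOW(N) = {$, bool, print}; in Q→K Q, K is followed by Q with FIRST {ε, print}; in Q→K Q, the suffix after K is nullable, so FOLLOW(K) ⊇ FOLLOW(Q) = {$, bool, print}. Thus FOLLOW(K) = {$, bool, print}.
FOLLOW(Q): in S→print Q bool print, Q is followed by bool print with FIRST {bool}; in K→Q, the suffix after Q is empty, so FOLLOW(Q) ⊇ FOLLOW(K) = {$, bool, print}; in Q→K Q, the suffix after Q is empty (adds nothing new). Thus FOLLOW(Q) = {$, bool, print}.

{$, bool, print}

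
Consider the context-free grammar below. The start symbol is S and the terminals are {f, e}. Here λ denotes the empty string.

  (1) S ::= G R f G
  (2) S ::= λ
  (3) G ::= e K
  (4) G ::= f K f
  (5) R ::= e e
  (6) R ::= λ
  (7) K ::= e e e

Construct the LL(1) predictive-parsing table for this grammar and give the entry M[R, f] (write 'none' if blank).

R ::= λ

FIRST(G): from G::=e K we get {e}; from G::=f K f we get {f}. So FIRST(G) = {e, f}.
FIRST(R): from R::=e e we get {e}; from R::=λ we get {λ}. So FIRST(R) = {λ, e}.
FIRST(K): from K::=e e e we get {e}. So FIRST(K) = {e}.
FIRST(S): from S::=G R f G we get {e, f}; from S::=λ we get {λ}. So FIRST(S) = {λ, e, f}.
FOLLOW(S) includes $ since S is the start symbol.
FOLLOW(R): in S::=G R f G, R is followed by f G with FIRST {f}. Thus FOLLOW(R) = {f}.
For R ::= e e: FIRST(e e) = {e}, so it goes in M[R, t] for t ∈ {e}.
For R ::= λ: FIRST(λ) = {λ}, so it goes in M[R, t] for t ∈ {}; since λ ∈ FIRST, also for every t ∈ FOLLOW(R) = {f}.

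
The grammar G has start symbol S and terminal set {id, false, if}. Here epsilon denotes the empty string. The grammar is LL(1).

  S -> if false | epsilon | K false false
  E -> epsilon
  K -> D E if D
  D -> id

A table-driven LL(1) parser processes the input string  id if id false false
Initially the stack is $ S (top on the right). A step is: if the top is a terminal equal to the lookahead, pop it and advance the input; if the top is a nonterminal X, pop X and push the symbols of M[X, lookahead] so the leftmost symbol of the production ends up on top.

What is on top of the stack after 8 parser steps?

     Stack                    Input                   Action
  1  $ S                      id if id false false $  expand S -> K false false
  2  $ false false K          id if id false false $  expand K -> D E if D
  3  $ false false D if E D   id if id false false $  expand D -> id
  4  $ false false D if E id  id if id false false $  match id
  5  $ false false D if E     if id false false $     expand E -> epsilon
  6  $ false false D if       if id false false $     match if
  7  $ false false D          id false false $        expand D -> id
  8  $ false false id         id false false $        match id
Stack after step 8: $ false false (top = false).

false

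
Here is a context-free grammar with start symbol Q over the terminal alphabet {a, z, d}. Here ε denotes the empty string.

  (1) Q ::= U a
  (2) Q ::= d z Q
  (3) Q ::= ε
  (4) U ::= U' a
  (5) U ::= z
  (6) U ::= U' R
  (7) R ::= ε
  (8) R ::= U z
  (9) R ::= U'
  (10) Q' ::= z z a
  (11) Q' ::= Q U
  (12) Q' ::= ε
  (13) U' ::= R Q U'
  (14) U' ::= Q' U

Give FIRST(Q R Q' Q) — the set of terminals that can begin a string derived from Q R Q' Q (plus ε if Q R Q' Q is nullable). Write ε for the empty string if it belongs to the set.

{ε, d, z}

FIRST(Q): from Q::=U a we get {d, z}; from Q::=d z Q we get {d}; from Q::=ε we get {ε}. So FIRST(Q) = {ε, d, z}.
FIRST(U): from U::=U' a we get {d, z}; from U::=z we get {z}; from U::=U' R we get {d, z}. So FIRST(U) = {d, z}.
FIRST(Q'): from Q'::=z z a we get {z}; from Q'::=Q U we get {d, z}; from Q'::=ε we get {ε}. So FIRST(Q') = {ε, d, z}.
FIRST(R): from R::=ε we get {ε}; from R::=U z we get {d, z}; from R::=U' we get {d, z}. So FIRST(R) = {ε, d, z}.
FIRST(U'): from U'::=R Q U' we get {d, z}; from U'::=Q' U we get {d, z}. So FIRST(U') = {d, z}.
FIRST(Q R Q' Q): take FIRST of each symbol in turn, carrying on past any symbol whose FIRST contains ε; result {ε, d, z}.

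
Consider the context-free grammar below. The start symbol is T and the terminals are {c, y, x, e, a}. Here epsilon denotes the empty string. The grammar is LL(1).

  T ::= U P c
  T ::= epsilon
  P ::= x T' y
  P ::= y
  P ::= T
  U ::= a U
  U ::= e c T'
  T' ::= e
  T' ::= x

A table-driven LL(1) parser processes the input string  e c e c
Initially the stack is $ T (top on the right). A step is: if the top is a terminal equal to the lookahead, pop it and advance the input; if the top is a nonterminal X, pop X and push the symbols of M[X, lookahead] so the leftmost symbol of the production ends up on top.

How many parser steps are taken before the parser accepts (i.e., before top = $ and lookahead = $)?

     Stack         Input      Action
  1  $ T           e c e c $  expand T ::= U P c
  2  $ c P U       e c e c $  expand U ::= e c T'
  3  $ c P T' c e  e c e c $  match e
  4  $ c P T' c    c e c $    match c
  5  $ c P T'      e c $      expand T' ::= e
  6  $ c P e       e c $      match e
  7  $ c P         c $        expand P ::= T
  8  $ c T         c $        expand T ::= epsilon
  9  $ c           c $        match c
Accept reached after 9 steps.

9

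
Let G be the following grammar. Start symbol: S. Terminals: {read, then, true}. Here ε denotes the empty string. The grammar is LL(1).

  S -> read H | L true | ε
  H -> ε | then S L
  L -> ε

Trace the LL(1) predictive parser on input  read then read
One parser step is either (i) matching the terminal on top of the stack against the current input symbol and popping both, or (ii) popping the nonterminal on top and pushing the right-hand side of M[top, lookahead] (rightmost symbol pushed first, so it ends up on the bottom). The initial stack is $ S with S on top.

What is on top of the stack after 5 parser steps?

read

step 1: stack=$ S  input=read then read $  — expand S -> read H
step 2: stack=$ H read  input=read then read $  — match read
step 3: stack=$ H  input=then read $  — expand H -> then S L
step 4: stack=$ L S then  input=then read $  — match then
step 5: stack=$ L S  input=read $  — expand S -> read H
Stack after step 5: $ L H read (top = read).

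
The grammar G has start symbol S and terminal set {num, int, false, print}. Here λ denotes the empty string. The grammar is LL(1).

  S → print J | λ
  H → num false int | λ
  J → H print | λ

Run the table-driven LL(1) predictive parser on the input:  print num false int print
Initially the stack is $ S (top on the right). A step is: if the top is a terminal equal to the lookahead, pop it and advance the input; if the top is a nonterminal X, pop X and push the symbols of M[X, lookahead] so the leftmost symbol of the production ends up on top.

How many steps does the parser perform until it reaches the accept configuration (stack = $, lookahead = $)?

step 1: stack=$ S  input=print num false int print $  — expand S → print J
step 2: stack=$ J print  input=print num false int print $  — match print
step 3: stack=$ J  input=num false int print $  — expand J → H print
step 4: stack=$ print H  input=num false int print $  — expand H → num false int
step 5: stack=$ print int false num  input=num false int print $  — match num
step 6: stack=$ print int false  input=false int print $  — match false
step 7: stack=$ print int  input=int print $  — match int
step 8: stack=$ print  input=print $  — match print
Accept reached after 8 steps.

8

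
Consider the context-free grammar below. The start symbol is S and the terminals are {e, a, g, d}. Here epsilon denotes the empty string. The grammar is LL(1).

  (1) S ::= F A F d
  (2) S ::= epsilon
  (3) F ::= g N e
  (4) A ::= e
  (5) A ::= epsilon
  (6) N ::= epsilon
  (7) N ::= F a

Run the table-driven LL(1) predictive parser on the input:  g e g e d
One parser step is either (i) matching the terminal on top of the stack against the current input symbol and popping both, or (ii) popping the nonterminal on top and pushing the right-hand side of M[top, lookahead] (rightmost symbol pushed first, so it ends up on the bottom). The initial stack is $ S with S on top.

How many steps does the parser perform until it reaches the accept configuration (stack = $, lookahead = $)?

11

      Stack          Input        Action
   1  $ S            g e g e d $  expand S ::= F A F d
   2  $ d F A F      g e g e d $  expand F ::= g N e
   3  $ d F A e N g  g e g e d $  match g
   4  $ d F A e N    e g e d $    expand N ::= epsilon
   5  $ d F A e      e g e d $    match e
   6  $ d F A        g e d $      expand A ::= epsilon
   7  $ d F          g e d $      expand F ::= g N e
   8  $ d e N g      g e d $      match g
   9  $ d e N        e d $        expand N ::= epsilon
  10  $ d e          e d $        match e
  11  $ d            d $          match d
Accept reached after 11 steps.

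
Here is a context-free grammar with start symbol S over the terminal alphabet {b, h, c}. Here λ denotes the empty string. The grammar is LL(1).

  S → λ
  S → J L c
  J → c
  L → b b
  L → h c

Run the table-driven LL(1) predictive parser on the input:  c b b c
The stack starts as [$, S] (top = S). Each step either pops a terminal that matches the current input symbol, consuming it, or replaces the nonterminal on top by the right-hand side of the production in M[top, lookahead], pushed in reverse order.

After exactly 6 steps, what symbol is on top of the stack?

step 1: stack=$ S  input=c b b c $  — expand S → J L c
step 2: stack=$ c L J  input=c b b c $  — expand J → c
step 3: stack=$ c L c  input=c b b c $  — match c
step 4: stack=$ c L  input=b b c $  — expand L → b b
step 5: stack=$ c b b  input=b b c $  — match b
step 6: stack=$ c b  input=b c $  — match b
Stack after step 6: $ c (top = c).

c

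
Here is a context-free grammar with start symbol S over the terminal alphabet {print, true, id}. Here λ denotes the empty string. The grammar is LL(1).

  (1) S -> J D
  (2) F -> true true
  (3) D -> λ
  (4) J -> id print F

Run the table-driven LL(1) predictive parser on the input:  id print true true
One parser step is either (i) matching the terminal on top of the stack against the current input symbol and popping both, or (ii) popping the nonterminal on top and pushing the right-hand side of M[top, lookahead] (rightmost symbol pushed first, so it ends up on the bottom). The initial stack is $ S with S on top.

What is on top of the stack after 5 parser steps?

step 1: stack=$ S  input=id print true true $  — expand S -> J D
step 2: stack=$ D J  input=id print true true $  — expand J -> id print F
step 3: stack=$ D F print id  input=id print true true $  — match id
step 4: stack=$ D F print  input=print true true $  — match print
step 5: stack=$ D F  input=true true $  — expand F -> true true
Stack after step 5: $ D true true (top = true).

true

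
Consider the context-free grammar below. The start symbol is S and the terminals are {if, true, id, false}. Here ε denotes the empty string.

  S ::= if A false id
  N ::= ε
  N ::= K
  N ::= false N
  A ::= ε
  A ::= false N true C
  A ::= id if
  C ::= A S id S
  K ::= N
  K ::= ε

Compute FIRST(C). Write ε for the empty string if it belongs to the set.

{false, id, if}

FIRST(S): from S::=if A false id we get {if}. So FIRST(S) = {if}.
FIRST(A): from A::=ε we get {ε}; from A::=false N true C we get {false}; from A::=id if we get {id}. So FIRST(A) = {ε, false, id}.
FIRST(C): from C::=A S id S we get {false, id, if}. So FIRST(C) = {false, id, if}.
FIRST(N): from N::=ε we get {ε}; from N::=K we get {ε, false}; from N::=false N we get {false}. So FIRST(N) = {ε, false}.
FIRST(K): from K::=N we get {ε, false}; from K::=ε we get {ε}. So FIRST(K) = {ε, false}.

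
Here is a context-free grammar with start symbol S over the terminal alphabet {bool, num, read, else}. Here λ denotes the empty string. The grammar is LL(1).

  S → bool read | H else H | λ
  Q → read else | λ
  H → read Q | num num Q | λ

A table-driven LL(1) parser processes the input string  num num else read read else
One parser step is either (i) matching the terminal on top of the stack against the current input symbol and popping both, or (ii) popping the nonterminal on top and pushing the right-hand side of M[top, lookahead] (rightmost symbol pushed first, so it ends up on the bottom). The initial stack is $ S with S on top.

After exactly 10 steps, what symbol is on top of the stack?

step 1: stack=$ S  input=num num else read read else $  — expand S → H else H
step 2: stack=$ H else H  input=num num else read read else $  — expand H → num num Q
step 3: stack=$ H else Q num num  input=num num else read read else $  — match num
step 4: stack=$ H else Q num  input=num else read read else $  — match num
step 5: stack=$ H else Q  input=else read read else $  — expand Q → λ
step 6: stack=$ H else  input=else read read else $  — match else
step 7: stack=$ H  input=read read else $  — expand H → read Q
step 8: stack=$ Q read  input=read read else $  — match read
step 9: stack=$ Q  input=read else $  — expand Q → read else
step 10: stack=$ else read  input=read else $  — match read
Stack after step 10: $ else (top = else).

else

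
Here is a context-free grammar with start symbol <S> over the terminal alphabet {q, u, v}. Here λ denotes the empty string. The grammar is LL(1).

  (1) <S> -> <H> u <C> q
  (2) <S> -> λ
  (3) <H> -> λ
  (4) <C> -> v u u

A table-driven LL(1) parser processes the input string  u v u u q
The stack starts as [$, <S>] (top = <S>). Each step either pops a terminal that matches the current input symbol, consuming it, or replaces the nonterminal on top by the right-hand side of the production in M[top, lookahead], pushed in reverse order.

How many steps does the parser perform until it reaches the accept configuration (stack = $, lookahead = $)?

8

step 1: stack=$ <S>  input=u v u u q $  — expand <S> -> <H> u <C> q
step 2: stack=$ q <C> u <H>  input=u v u u q $  — expand <H> -> λ
step 3: stack=$ q <C> u  input=u v u u q $  — match u
step 4: stack=$ q <C>  input=v u u q $  — expand <C> -> v u u
step 5: stack=$ q u u v  input=v u u q $  — match v
step 6: stack=$ q u u  input=u u q $  — match u
step 7: stack=$ q u  input=u q $  — match u
step 8: stack=$ q  input=q $  — match q
Accept reached after 8 steps.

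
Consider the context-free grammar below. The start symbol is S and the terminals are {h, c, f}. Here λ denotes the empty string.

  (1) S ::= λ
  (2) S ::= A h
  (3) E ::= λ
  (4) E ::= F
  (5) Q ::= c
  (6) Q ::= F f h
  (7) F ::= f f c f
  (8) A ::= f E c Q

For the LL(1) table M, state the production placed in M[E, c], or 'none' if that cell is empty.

FIRST(F): from F::=f f c f we get {f}. So FIRST(F) = {f}.
FIRST(A): from A::=f E c Q we get {f}. So FIRST(A) = {f}.
FIRST(S): from S::=λ we get {λ}; from S::=A h we get {f}. So FIRST(S) = {λ, f}.
FIRST(E): from E::=λ we get {λ}; from E::=F we get {f}. So FIRST(E) = {λ, f}.
FIRST(Q): from Q::=c we get {c}; from Q::=F f h we get {f}. So FIRST(Q) = {c, f}.
FOLLOW(S) includes $ since S is the start symbol.
FOLLOW(E): in A::=f E c Q, E is followed by c Q with FIRST {c}. Thus FOLLOW(E) = {c}.
For E ::= λ: FIRST(λ) = {λ}, so it goes in M[E, t] for t ∈ {}; since λ ∈ FIRST, also for every t ∈ FOLLOW(E) = {c}.
For E ::= F: FIRST(F) = {f}, so it goes in M[E, t] for t ∈ {f}.

E ::= λ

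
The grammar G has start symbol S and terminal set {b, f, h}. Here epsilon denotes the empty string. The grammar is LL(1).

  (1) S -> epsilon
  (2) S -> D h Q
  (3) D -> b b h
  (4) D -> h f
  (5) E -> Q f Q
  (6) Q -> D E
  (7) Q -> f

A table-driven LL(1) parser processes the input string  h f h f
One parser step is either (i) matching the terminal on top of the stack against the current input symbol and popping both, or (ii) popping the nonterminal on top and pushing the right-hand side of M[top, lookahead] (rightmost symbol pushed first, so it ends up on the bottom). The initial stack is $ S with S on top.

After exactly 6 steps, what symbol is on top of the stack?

step 1: stack=$ S  input=h f h f $  — expand S -> D h Q
step 2: stack=$ Q h D  input=h f h f $  — expand D -> h f
step 3: stack=$ Q h f h  input=h f h f $  — match h
step 4: stack=$ Q h f  input=f h f $  — match f
step 5: stack=$ Q h  input=h f $  — match h
step 6: stack=$ Q  input=f $  — expand Q -> f
Stack after step 6: $ f (top = f).

f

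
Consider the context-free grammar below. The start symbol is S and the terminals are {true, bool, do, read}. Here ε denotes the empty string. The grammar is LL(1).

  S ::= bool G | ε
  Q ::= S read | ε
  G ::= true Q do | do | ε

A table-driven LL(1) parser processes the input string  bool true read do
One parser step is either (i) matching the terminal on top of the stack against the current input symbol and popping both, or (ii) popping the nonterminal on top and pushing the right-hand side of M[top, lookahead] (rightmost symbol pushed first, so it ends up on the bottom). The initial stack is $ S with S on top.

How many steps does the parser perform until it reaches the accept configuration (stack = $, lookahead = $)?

8

step 1: stack=$ S  input=bool true read do $  — expand S ::= bool G
step 2: stack=$ G bool  input=bool true read do $  — match bool
step 3: stack=$ G  input=true read do $  — expand G ::= true Q do
step 4: stack=$ do Q true  input=true read do $  — match true
step 5: stack=$ do Q  input=read do $  — expand Q ::= S read
step 6: stack=$ do read S  input=read do $  — expand S ::= ε
step 7: stack=$ do read  input=read do $  — match read
step 8: stack=$ do  input=do $  — match do
Accept reached after 8 steps.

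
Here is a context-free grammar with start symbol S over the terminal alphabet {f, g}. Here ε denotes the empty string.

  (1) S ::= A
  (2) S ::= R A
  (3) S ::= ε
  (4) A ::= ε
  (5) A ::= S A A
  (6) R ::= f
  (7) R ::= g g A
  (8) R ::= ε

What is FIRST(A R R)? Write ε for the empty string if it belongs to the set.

{ε, f, g}

FIRST(R) = {ε, f, g}
FIRST(S) = {ε, f, g}  (via A, R A)
FIRST(A) = {ε, f, g}  (via S A A)
FIRST(A R R): take FIRST of each symbol in turn, carrying on past any symbol whose FIRST contains ε; result {ε, f, g}.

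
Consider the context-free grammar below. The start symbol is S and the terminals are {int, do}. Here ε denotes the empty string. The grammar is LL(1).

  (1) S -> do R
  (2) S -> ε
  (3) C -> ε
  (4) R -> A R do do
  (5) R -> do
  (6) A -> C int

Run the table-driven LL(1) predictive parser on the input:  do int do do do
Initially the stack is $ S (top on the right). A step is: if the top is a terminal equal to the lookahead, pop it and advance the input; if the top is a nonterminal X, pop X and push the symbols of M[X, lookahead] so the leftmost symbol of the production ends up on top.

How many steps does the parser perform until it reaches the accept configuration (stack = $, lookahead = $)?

      Stack            Input              Action
   1  $ S              do int do do do $  expand S -> do R
   2  $ R do           do int do do do $  match do
   3  $ R              int do do do $     expand R -> A R do do
   4  $ do do R A      int do do do $     expand A -> C int
   5  $ do do R int C  int do do do $     expand C -> ε
   6  $ do do R int    int do do do $     match int
   7  $ do do R        do do do $         expand R -> do
   8  $ do do do       do do do $         match do
   9  $ do do          do do $            match do
  10  $ do             do $               match do
Accept reached after 10 steps.

10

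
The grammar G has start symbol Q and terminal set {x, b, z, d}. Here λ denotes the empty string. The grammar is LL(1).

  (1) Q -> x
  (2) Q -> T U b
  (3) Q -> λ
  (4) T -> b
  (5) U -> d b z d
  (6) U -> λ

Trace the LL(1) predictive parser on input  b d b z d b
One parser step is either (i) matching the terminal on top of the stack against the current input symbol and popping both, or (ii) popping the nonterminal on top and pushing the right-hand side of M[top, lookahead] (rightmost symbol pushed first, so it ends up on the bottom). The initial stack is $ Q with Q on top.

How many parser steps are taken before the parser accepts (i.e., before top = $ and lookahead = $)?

step 1: stack=$ Q  input=b d b z d b $  — expand Q -> T U b
step 2: stack=$ b U T  input=b d b z d b $  — expand T -> b
step 3: stack=$ b U b  input=b d b z d b $  — match b
step 4: stack=$ b U  input=d b z d b $  — expand U -> d b z d
step 5: stack=$ b d z b d  input=d b z d b $  — match d
step 6: stack=$ b d z b  input=b z d b $  — match b
step 7: stack=$ b d z  input=z d b $  — match z
step 8: stack=$ b d  input=d b $  — match d
step 9: stack=$ b  input=b $  — match b
Accept reached after 9 steps.

9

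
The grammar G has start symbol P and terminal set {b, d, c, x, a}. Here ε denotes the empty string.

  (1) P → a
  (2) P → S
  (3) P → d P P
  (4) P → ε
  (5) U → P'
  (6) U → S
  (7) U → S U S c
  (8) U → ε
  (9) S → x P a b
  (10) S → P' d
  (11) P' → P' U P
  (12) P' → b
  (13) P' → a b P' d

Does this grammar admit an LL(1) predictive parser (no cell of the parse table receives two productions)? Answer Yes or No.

FIRST(P) = {ε, a, b, d, x}
FIRST(U) = {ε, a, b, x}
FIRST(S) = {a, b, x}
FIRST(P') = {a, b}
FOLLOW(P) = {$, a, b, d, x}
FOLLOW(U) = {a, b, d, x}
FOLLOW(S) = {$, a, b, c, d, x}
FOLLOW(P') = {a, b, d, x}
Cell M[P, a] receives both P → a and P → S and P → ε — the grammar is not LL(1).

No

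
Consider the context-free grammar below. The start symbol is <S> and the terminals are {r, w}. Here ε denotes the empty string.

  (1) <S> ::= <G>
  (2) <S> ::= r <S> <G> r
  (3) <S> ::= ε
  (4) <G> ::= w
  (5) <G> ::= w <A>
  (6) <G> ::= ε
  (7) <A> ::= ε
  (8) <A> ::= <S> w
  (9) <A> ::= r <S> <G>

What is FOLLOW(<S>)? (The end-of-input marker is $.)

{$, r, w}

FIRST(<G>) = {ε, w}
FIRST(<S>) = {ε, r, w}  (via <G>)
FIRST(<A>) = {ε, r, w}  (via <S> w)
FOLLOW(<S>) includes $ since <S> is the start symbol.
FOLLOW(<S>): in <S>::=r <S> <G> r, <S> is followed by <G> r with FIRST {r, w}; in <A>::=<S> w, <S> is followed by w with FIRST {w}; in <A>::=r <S> <G>, <S> is followed by <G> with FIRST {ε, w}; in <A>::=r <S> <G>, the suffix after <S> is nullable, so FOLLOW(<S>) ⊇ FOLLOW(<A>) = {$, r, w}. Thus FOLLOW(<S>) = {$, r, w}.
FOLLOW(<G>): in <S>::=<G>, the suffix after <G> is empty, so FOLLOW(<G>) ⊇ FOLLOW(<S>) = {$, r, w}; in <S>::=r <S> <G> r, <G> is followed by r with FIRST {r}; in <A>::=r <S> <G>, the suffix after <G> is empty, so FOLLOW(<G>) ⊇ FOLLOW(<A>) = {$, r, w}. Thus FOLLOW(<G>) = {$, r, w}.
FOLLOW(<A>): in <G>::=w <A>, the suffix after <A> is empty, so FOLLOW(<A>) ⊇ FOLLOW(<G>) = {$, r, w}. Thus FOLLOW(<A>) = {$, r, w}.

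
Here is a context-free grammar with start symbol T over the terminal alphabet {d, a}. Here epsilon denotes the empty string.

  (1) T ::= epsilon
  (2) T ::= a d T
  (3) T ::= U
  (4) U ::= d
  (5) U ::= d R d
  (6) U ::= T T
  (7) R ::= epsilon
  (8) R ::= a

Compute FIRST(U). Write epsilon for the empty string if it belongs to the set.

{epsilon, a, d}

FIRST(R) = {epsilon, a}
FIRST(T) = {epsilon, a, d}  (via U)
FIRST(U) = {epsilon, a, d}  (via T T)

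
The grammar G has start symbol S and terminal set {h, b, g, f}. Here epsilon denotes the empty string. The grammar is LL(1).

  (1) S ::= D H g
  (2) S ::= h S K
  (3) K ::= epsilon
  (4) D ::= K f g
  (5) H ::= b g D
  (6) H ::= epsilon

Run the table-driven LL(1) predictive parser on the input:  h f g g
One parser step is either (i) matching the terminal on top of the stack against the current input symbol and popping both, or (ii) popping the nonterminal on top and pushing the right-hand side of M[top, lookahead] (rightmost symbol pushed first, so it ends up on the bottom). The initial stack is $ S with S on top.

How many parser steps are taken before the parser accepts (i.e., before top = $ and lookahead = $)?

      Stack          Input      Action
   1  $ S            h f g g $  expand S ::= h S K
   2  $ K S h        h f g g $  match h
   3  $ K S          f g g $    expand S ::= D H g
   4  $ K g H D      f g g $    expand D ::= K f g
   5  $ K g H g f K  f g g $    expand K ::= epsilon
   6  $ K g H g f    f g g $    match f
   7  $ K g H g      g g $      match g
   8  $ K g H        g $        expand H ::= epsilon
   9  $ K g          g $        match g
  10  $ K            $          expand K ::= epsilon
Accept reached after 10 steps.

10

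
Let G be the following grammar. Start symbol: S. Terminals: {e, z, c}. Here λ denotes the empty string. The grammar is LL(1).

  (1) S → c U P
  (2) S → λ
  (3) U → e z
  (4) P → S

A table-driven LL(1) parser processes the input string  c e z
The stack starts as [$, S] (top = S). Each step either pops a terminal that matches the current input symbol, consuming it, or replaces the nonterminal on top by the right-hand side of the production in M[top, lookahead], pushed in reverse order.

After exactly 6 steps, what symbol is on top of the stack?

     Stack    Input    Action
  1  $ S      c e z $  expand S → c U P
  2  $ P U c  c e z $  match c
  3  $ P U    e z $    expand U → e z
  4  $ P z e  e z $    match e
  5  $ P z    z $      match z
  6  $ P      $        expand P → S
Stack after step 6: $ S (top = S).

S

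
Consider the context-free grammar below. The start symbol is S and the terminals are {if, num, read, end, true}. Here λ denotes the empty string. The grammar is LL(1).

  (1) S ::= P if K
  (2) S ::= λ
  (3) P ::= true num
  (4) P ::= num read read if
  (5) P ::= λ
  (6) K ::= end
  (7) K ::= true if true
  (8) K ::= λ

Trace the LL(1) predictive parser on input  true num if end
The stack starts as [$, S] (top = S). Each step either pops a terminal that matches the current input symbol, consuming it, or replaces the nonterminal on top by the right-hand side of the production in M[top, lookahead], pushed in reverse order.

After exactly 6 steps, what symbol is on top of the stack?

step 1: stack=$ S  input=true num if end $  — expand S ::= P if K
step 2: stack=$ K if P  input=true num if end $  — expand P ::= true num
step 3: stack=$ K if num true  input=true num if end $  — match true
step 4: stack=$ K if num  input=num if end $  — match num
step 5: stack=$ K if  input=if end $  — match if
step 6: stack=$ K  input=end $  — expand K ::= end
Stack after step 6: $ end (top = end).

end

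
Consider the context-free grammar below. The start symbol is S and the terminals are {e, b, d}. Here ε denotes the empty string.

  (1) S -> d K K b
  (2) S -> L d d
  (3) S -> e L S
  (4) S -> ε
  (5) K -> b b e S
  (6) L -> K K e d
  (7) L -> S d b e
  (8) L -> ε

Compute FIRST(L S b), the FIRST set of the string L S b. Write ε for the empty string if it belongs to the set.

FIRST(K): from K->b b e S we get {b}. So FIRST(K) = {b}.
FIRST(S): from S->d K K b we get {d}; from S->L d d we get {b, d, e}; from S->e L S we get {e}; from S->ε we get {ε}. So FIRST(S) = {ε, b, d, e}.
FIRST(L): from L->K K e d we get {b}; from L->S d b e we get {b, d, e}; from L->ε we get {ε}. So FIRST(L) = {ε, b, d, e}.
FIRST(L S b): take FIRST of each symbol in turn, carrying on past any symbol whose FIRST contains ε; result {b, d, e}.

{b, d, e}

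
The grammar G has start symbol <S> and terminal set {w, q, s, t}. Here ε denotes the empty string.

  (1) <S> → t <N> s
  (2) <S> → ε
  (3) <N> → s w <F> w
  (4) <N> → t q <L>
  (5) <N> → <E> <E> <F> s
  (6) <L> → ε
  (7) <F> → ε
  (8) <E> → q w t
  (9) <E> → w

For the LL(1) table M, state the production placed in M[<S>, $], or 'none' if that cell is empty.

FIRST(<S>): from <S>→t <N> s we get {t}; from <S>→ε we get {ε}. So FIRST(<S>) = {ε, t}.
FIRST(<L>): from <L>→ε we get {ε}. So FIRST(<L>) = {ε}.
FIRST(<F>): from <F>→ε we get {ε}. So FIRST(<F>) = {ε}.
FIRST(<E>): from <E>→q w t we get {q}; from <E>→w we get {w}. So FIRST(<E>) = {q, w}.
FIRST(<N>): from <N>→s w <F> w we get {s}; from <N>→t q <L> we get {t}; from <N>→<E> <E> <F> s we get {q, w}. So FIRST(<N>) = {q, s, t, w}.
FOLLOW(<S>) includes $ since <S> is the start symbol.
FOLLOW(<S>): <S> appears on no right-hand side. Thus FOLLOW(<S>) = {$}.
For <S> → t <N> s: FIRST(t <N> s) = {t}, so it goes in M[<S>, t] for t ∈ {t}.
For <S> → ε: FIRST(ε) = {ε}, so it goes in M[<S>, t] for t ∈ {}; since ε ∈ FIRST, also for every t ∈ FOLLOW(<S>) = {$}.

<S> → ε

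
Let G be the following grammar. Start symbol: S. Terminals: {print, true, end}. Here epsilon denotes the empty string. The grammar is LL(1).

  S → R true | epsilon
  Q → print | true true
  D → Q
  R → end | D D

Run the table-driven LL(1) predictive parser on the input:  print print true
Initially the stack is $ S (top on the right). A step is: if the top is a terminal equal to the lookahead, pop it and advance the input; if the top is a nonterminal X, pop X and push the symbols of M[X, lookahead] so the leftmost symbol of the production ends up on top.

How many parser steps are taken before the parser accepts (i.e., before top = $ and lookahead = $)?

     Stack           Input               Action
  1  $ S             print print true $  expand S → R true
  2  $ true R        print print true $  expand R → D D
  3  $ true D D      print print true $  expand D → Q
  4  $ true D Q      print print true $  expand Q → print
  5  $ true D print  print print true $  match print
  6  $ true D        print true $        expand D → Q
  7  $ true Q        print true $        expand Q → print
  8  $ true print    print true $        match print
  9  $ true          true $              match true
Accept reached after 9 steps.

9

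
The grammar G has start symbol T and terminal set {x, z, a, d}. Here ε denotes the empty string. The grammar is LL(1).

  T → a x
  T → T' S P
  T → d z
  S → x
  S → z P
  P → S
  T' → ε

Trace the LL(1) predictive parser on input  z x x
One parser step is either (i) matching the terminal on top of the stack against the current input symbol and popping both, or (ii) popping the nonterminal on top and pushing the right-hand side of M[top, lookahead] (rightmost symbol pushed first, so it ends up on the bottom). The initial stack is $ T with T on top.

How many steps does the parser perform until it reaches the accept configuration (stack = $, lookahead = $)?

step 1: stack=$ T  input=z x x $  — expand T → T' S P
step 2: stack=$ P S T'  input=z x x $  — expand T' → ε
step 3: stack=$ P S  input=z x x $  — expand S → z P
step 4: stack=$ P P z  input=z x x $  — match z
step 5: stack=$ P P  input=x x $  — expand P → S
step 6: stack=$ P S  input=x x $  — expand S → x
step 7: stack=$ P x  input=x x $  — match x
step 8: stack=$ P  input=x $  — expand P → S
step 9: stack=$ S  input=x $  — expand S → x
step 10: stack=$ x  input=x $  — match x
Accept reached after 10 steps.

10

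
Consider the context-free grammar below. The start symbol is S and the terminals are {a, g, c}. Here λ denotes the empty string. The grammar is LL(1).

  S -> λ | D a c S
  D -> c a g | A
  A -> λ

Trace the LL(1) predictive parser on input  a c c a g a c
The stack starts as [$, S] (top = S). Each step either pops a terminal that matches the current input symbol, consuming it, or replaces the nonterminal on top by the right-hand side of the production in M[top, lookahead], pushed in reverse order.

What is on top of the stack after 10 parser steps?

      Stack          Input            Action
   1  $ S            a c c a g a c $  expand S -> D a c S
   2  $ S c a D      a c c a g a c $  expand D -> A
   3  $ S c a A      a c c a g a c $  expand A -> λ
   4  $ S c a        a c c a g a c $  match a
   5  $ S c          c c a g a c $    match c
   6  $ S            c a g a c $      expand S -> D a c S
   7  $ S c a D      c a g a c $      expand D -> c a g
   8  $ S c a g a c  c a g a c $      match c
   9  $ S c a g a    a g a c $        match a
  10  $ S c a g      g a c $          match g
Stack after step 10: $ S c a (top = a).

a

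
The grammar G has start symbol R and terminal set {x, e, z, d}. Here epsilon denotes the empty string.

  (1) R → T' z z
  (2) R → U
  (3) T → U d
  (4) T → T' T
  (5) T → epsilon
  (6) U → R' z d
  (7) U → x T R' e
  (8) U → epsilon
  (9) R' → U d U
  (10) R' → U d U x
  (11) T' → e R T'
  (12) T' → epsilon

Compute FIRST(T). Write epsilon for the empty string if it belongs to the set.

{epsilon, d, e, x}

FIRST(T'): from T'→e R T' we get {e}; from T'→epsilon we get {epsilon}. So FIRST(T') = {epsilon, e}.
FIRST(R): from R→T' z z we get {e, z}; from R→U we get {epsilon, d, x}. So FIRST(R) = {epsilon, d, e, x, z}.
FIRST(T): from T→U d we get {d, x}; from T→T' T we get {epsilon, d, e, x}; from T→epsilon we get {epsilon}. So FIRST(T) = {epsilon, d, e, x}.
FIRST(U): from U→R' z d we get {d, x}; from U→x T R' e we get {x}; from U→epsilon we get {epsilon}. So FIRST(U) = {epsilon, d, x}.
FIRST(R'): from R'→U d U we get {d, x}; from R'→U d U x we get {d, x}. So FIRST(R') = {d, x}.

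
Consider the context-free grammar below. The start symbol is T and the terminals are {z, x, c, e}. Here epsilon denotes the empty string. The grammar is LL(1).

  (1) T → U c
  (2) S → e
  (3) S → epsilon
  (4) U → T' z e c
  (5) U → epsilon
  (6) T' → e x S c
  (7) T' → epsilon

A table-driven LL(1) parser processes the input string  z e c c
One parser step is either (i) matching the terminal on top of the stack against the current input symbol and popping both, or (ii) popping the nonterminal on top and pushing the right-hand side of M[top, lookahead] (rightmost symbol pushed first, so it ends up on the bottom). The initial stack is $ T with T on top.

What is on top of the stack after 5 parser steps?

     Stack         Input      Action
  1  $ T           z e c c $  expand T → U c
  2  $ c U         z e c c $  expand U → T' z e c
  3  $ c c e z T'  z e c c $  expand T' → epsilon
  4  $ c c e z     z e c c $  match z
  5  $ c c e       e c c $    match e
Stack after step 5: $ c c (top = c).

c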